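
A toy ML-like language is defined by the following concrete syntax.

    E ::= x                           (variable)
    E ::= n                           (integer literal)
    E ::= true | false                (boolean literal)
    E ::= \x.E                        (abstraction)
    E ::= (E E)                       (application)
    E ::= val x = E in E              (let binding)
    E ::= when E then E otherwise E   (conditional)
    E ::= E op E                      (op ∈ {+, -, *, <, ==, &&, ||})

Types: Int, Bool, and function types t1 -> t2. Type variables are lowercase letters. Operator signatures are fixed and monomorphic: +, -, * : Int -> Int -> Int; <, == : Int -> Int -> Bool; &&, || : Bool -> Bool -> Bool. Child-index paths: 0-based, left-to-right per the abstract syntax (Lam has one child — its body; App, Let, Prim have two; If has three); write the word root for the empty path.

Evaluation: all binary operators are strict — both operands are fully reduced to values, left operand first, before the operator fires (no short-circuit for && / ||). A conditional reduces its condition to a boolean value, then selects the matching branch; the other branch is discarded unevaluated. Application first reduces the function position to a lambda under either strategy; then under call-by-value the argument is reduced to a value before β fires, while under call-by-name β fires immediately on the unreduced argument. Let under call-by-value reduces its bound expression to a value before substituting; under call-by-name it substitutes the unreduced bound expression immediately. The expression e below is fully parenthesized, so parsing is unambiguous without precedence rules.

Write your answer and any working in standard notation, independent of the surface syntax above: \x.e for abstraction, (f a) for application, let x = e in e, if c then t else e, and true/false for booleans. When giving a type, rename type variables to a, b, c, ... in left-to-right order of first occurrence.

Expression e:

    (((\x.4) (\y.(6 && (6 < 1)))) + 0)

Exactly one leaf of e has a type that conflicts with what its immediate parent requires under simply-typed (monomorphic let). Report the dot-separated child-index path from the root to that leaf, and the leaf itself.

Working:
\x._ : a -> Int
  unify Int ~ Bool
  FAIL: mismatch Int ~ Bool

Answer: 0.1.0.0 : 6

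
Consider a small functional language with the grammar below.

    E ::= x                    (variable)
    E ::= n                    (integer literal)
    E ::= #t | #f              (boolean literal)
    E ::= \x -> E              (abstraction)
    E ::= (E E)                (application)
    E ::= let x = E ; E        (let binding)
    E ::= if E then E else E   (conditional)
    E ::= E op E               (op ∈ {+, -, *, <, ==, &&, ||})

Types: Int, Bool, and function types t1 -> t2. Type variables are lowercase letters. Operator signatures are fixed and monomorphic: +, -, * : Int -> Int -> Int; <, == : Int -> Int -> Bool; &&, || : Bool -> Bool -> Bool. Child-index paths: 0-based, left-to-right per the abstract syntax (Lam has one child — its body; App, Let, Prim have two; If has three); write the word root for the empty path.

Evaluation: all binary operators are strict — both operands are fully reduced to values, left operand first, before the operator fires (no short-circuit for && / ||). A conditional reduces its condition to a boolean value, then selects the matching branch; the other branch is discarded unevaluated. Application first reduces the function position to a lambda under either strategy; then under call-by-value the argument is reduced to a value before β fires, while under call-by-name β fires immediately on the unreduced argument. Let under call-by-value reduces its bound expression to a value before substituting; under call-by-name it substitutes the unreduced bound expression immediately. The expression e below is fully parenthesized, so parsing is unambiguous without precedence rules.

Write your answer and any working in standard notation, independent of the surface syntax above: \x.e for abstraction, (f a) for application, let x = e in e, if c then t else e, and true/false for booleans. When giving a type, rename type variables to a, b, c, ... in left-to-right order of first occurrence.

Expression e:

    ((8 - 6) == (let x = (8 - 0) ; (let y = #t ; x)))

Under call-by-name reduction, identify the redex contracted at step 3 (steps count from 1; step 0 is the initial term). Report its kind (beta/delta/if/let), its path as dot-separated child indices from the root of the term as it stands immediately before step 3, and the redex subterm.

Trace:
step 0: ((8 - 6) == (let x = (8 - 0) in (let y = true in x)))
step 1: [delta@0] (2 == (let x = (8 - 0) in (let y = true in x)))
step 2: [let@1] (2 == (let y = true in (8 - 0)))
step 3: [let@1] (2 == (8 - 0))

Answer: let at 1 : (let y = true in (8 - 0))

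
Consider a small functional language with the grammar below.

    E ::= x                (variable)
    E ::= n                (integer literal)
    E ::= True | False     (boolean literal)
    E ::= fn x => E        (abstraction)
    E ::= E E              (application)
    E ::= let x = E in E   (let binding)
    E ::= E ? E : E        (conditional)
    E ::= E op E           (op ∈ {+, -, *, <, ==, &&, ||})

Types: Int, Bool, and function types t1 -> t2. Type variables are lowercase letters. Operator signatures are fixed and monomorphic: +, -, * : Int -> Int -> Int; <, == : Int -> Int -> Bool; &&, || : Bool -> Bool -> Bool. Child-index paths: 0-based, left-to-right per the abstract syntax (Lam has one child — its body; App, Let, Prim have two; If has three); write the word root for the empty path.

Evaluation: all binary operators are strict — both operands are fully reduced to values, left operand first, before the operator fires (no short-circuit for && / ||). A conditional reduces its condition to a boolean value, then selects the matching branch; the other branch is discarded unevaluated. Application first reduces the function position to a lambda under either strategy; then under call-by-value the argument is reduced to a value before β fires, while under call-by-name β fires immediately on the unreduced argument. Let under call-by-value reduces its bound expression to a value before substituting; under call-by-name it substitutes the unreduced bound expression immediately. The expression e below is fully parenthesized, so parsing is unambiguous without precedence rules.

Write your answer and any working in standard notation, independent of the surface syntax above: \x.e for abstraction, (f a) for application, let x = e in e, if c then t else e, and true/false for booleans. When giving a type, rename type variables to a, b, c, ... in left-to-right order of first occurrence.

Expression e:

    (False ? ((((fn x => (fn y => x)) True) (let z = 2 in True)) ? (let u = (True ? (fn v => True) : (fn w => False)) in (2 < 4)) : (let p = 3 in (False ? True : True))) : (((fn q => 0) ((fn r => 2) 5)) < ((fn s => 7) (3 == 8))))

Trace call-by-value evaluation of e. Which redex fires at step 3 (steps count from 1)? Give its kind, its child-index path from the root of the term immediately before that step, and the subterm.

Derivation:
step 0: (if false then (if (((\x.(\y.x)) true) (let z = 2 in true)) then (let u = (if true then (\v.true) else (\w.false)) in (2 < 4)) else (let p = 3 in (if false then true else true))) else (((\q.0) ((\r.2) 5)) < ((\s.7) (3 == 8))))
step 1: [if@root] (((\q.0) ((\r.2) 5)) < ((\s.7) (3 == 8)))
step 2: [beta@0.1] (((\q.0) 2) < ((\s.7) (3 == 8)))
step 3: [beta@0] (0 < ((\s.7) (3 == 8)))

Answer: beta at 0 : ((\q.0) 2)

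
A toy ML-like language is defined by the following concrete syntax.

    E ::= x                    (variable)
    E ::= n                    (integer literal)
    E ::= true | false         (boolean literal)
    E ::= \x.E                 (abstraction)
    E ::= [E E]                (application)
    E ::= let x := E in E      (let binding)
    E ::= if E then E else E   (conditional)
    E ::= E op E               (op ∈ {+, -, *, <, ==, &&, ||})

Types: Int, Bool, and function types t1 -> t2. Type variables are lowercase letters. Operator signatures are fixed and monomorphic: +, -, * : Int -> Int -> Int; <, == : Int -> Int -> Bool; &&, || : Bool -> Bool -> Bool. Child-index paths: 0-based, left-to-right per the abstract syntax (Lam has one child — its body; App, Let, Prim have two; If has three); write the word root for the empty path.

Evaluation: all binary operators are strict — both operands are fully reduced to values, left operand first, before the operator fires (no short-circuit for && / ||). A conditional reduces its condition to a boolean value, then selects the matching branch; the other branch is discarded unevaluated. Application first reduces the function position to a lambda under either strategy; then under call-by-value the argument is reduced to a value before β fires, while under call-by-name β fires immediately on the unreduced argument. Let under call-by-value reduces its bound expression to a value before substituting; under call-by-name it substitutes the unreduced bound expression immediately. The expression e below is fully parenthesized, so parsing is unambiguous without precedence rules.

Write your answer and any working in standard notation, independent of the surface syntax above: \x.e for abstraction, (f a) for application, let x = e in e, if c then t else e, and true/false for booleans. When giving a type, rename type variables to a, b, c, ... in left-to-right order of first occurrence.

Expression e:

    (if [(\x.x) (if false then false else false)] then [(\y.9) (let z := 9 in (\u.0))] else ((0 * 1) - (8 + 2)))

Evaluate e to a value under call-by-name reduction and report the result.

Answer: -10

Trace:
step 0: (if ((\x.x) (if false then false else false)) then ((\y.9) (let z = 9 in (\u.0))) else ((0 * 1) - (8 + 2)))
step 1: [beta@0] (if (if false then false else false) then ((\y.9) (let z = 9 in (\u.0))) else ((0 * 1) - (8 + 2)))
step 2: [if@0] (if false then ((\y.9) (let z = 9 in (\u.0))) else ((0 * 1) - (8 + 2)))
step 3: [if@root] ((0 * 1) - (8 + 2))
step 4: [delta@0] (0 - (8 + 2))
step 5: [delta@1] (0 - 10)
step 6: [delta@root] -10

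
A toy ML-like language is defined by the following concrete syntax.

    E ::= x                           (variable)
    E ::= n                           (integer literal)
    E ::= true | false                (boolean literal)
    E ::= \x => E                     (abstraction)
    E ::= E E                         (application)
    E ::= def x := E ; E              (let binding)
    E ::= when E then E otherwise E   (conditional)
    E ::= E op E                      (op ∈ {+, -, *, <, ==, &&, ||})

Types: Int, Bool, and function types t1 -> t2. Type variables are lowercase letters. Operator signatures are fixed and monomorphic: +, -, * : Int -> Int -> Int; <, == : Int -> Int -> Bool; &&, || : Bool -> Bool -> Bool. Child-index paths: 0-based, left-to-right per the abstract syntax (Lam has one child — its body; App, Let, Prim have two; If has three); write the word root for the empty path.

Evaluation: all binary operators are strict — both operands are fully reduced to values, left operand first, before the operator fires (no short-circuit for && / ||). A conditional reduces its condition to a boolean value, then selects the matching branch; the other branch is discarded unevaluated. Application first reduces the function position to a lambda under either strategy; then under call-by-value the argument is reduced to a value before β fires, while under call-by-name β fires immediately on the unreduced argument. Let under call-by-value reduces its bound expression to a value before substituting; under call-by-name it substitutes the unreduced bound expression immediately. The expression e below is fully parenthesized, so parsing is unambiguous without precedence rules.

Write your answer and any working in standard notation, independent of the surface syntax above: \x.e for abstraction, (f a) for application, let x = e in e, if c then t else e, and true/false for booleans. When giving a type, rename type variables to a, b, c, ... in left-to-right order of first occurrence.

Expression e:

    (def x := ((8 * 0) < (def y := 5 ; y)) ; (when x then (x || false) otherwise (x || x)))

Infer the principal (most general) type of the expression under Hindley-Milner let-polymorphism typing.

Working:
  unify Int ~ Int
  unify Int ~ Int
  unify Int ~ Int
let y : Int
y : Int
  unify Int ~ Int
let x : Bool
x : Bool
  unify Bool ~ Bool
x : Bool
  unify Bool ~ Bool
  unify Bool ~ Bool
x : Bool
  unify Bool ~ Bool
x : Bool
  unify Bool ~ Bool
  unify Bool ~ Bool

Answer: Bool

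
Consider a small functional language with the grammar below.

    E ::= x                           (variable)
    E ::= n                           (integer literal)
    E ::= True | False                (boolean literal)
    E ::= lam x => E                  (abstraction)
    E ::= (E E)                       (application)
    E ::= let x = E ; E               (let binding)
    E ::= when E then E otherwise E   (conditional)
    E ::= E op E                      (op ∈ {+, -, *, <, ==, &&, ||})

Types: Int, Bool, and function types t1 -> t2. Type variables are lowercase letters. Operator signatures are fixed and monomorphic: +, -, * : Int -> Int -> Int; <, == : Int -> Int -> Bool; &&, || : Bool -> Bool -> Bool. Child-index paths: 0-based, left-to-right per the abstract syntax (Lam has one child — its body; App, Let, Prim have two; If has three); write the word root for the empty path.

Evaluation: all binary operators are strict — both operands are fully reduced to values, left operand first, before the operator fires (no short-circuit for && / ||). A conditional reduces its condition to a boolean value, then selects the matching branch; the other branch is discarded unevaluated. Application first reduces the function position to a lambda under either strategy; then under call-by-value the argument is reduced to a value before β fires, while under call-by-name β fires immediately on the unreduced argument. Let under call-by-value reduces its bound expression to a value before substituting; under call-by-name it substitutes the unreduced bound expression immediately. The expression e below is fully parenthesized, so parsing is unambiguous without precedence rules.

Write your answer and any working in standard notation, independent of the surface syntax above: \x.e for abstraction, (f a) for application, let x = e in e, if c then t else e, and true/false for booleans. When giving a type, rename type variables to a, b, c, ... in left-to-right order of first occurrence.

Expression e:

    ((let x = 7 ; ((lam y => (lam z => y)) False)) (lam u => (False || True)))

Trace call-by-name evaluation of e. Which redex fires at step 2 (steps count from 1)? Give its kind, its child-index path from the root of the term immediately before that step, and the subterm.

Derivation:
step 0: ((let x = 7 in ((\y.(\z.y)) false)) (\u.(false || true)))
step 1: [let@0] (((\y.(\z.y)) false) (\u.(false || true)))
step 2: [beta@0] ((\z.false) (\u.(false || true)))

Answer: beta at 0 : ((\y.(\z.y)) false)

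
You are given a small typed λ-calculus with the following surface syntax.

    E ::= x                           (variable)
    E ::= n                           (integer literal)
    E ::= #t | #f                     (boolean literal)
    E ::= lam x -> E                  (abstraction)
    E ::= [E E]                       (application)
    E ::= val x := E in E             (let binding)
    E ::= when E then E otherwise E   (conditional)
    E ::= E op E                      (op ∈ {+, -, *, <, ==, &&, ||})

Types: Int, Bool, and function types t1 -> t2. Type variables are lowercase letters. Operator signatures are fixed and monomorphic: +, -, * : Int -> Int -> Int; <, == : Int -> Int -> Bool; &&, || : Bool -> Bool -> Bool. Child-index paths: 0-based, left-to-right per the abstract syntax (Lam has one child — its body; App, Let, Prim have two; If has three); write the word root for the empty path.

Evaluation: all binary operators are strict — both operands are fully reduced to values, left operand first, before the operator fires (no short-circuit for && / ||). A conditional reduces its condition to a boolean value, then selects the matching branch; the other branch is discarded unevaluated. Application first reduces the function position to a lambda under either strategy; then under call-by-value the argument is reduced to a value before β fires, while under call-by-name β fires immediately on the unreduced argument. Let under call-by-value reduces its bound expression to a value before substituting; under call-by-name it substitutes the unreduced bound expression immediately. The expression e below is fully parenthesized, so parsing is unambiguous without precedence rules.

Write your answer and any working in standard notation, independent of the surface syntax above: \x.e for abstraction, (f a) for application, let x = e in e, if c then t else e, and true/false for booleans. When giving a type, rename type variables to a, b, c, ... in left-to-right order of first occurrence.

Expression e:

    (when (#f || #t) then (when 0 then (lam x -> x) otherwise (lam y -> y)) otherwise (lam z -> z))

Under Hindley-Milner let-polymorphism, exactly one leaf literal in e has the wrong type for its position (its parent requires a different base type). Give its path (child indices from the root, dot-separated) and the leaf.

Answer: 1.0 : 0

Derivation:
  unify Bool ~ Bool
  unify Bool ~ Bool
  unify Bool ~ Bool
  unify Int ~ Bool
  FAIL: mismatch Int ~ Bool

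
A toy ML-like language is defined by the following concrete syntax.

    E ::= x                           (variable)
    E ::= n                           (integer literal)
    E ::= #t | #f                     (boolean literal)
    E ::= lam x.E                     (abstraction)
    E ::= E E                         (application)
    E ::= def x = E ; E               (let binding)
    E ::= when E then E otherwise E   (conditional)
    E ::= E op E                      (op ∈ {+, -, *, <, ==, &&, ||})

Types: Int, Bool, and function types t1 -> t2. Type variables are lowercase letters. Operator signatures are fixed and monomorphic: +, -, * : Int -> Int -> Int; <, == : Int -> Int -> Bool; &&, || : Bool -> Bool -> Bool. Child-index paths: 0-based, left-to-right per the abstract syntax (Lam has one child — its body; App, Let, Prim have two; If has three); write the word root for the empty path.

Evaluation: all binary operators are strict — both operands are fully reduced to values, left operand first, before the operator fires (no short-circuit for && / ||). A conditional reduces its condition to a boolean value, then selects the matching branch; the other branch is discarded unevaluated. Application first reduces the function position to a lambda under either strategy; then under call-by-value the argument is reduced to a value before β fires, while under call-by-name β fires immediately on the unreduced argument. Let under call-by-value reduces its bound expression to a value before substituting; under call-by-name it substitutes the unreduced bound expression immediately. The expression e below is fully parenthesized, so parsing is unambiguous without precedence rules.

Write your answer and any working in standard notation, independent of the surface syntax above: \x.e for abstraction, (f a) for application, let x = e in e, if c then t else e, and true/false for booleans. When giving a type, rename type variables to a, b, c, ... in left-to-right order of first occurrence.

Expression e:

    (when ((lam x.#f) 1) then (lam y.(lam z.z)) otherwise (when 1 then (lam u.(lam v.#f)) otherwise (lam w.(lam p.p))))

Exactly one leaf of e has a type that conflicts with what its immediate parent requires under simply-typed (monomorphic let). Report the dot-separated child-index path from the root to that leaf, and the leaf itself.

Answer: 2.0 : 1

Trace:
\x._ : a -> Bool
  unify a -> Bool ~ Int -> b
  unify a ~ Int
  unify Bool ~ b
_ _ : Bool
  unify Bool ~ Bool
z : d
\z._ : d -> d
\y._ : c -> d -> d
  unify Int ~ Bool
  FAIL: mismatch Int ~ Bool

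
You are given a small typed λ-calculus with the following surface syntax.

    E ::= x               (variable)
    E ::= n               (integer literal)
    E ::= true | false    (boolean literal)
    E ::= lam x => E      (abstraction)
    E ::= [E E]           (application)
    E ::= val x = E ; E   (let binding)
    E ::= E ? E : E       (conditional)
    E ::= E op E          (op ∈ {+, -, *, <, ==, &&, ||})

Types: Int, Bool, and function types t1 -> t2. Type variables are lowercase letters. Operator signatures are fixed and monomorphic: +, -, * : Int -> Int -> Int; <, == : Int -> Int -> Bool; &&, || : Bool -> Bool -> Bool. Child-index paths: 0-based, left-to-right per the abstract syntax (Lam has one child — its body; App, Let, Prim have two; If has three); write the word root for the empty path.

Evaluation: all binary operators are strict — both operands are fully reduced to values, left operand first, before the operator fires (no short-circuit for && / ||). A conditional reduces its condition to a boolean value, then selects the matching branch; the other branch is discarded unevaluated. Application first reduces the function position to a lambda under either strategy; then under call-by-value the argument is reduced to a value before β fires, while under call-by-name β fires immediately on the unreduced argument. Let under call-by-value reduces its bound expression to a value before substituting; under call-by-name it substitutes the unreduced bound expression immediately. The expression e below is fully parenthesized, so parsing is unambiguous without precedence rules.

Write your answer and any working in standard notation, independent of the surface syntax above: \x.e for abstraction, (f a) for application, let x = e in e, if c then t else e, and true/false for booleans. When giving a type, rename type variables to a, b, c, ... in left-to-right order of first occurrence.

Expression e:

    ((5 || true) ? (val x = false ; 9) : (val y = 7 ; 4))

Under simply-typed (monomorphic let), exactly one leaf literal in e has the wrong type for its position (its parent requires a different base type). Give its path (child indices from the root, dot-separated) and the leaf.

Derivation:
  unify Int ~ Bool
  FAIL: mismatch Int ~ Bool

Answer: 0.0 : 5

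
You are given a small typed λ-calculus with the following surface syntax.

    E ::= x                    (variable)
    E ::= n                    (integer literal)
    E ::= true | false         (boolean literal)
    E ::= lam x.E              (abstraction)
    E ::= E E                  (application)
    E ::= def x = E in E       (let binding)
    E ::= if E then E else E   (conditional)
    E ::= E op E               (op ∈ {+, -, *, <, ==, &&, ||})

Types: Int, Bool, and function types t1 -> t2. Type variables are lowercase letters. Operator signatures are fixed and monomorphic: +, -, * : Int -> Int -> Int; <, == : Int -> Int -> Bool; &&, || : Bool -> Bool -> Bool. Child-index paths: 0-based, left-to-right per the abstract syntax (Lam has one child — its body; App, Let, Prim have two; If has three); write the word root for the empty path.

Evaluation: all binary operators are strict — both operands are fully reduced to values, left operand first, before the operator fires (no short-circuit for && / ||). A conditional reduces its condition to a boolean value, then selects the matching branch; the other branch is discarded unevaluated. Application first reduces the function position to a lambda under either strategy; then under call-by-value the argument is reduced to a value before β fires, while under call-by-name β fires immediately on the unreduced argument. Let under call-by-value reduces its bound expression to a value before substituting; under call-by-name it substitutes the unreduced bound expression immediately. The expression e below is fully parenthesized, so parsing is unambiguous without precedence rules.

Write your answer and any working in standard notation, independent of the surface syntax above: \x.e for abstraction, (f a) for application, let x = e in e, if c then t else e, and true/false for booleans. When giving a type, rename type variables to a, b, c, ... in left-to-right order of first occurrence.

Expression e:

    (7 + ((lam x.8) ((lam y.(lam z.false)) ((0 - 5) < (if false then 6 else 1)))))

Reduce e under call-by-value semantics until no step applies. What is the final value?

Answer: 15

Working:
step 0: (7 + ((\x.8) ((\y.(\z.false)) ((0 - 5) < (if false then 6 else 1)))))
step 1: [delta@1.1.1.0] (7 + ((\x.8) ((\y.(\z.false)) (-5 < (if false then 6 else 1)))))
step 2: [if@1.1.1.1] (7 + ((\x.8) ((\y.(\z.false)) (-5 < 1))))
step 3: [delta@1.1.1] (7 + ((\x.8) ((\y.(\z.false)) true)))
step 4: [beta@1.1] (7 + ((\x.8) (\z.false)))
step 5: [beta@1] (7 + 8)
step 6: [delta@root] 15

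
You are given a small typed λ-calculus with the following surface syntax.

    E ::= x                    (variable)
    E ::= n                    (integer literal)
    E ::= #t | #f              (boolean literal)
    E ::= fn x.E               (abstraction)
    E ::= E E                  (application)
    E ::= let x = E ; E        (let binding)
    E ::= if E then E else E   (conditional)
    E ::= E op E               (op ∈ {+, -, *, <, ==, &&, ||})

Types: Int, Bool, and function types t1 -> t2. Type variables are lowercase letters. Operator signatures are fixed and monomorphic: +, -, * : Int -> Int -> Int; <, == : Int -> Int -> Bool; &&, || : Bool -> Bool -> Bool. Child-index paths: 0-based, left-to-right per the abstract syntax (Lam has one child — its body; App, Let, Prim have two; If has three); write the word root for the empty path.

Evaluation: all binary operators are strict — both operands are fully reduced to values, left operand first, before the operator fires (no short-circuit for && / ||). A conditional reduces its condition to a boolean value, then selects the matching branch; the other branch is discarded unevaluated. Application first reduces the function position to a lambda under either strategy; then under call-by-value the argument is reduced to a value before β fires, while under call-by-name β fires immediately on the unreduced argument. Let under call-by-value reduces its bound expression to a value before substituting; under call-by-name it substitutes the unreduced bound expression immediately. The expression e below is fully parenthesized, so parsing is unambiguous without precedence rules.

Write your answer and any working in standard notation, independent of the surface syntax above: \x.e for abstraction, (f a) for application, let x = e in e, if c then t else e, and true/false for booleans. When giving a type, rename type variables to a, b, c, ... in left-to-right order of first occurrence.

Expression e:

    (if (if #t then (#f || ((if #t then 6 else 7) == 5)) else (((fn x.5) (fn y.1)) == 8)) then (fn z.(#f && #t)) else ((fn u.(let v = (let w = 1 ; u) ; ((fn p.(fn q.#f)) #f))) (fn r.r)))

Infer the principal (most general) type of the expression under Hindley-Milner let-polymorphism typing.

Answer: a -> Bool

Derivation:
  unify Bool ~ Bool
  unify Bool ~ Bool
  unify Bool ~ Bool
  unify Int ~ Int
  unify Int ~ Int
  unify Int ~ Int
  unify Bool ~ Bool
\x._ : a -> Int
\y._ : b -> Int
  unify a -> Int ~ (b -> Int) -> c
  unify a ~ b -> Int
  unify Int ~ c
_ _ : Int
  unify Int ~ Int
  unify Int ~ Int
  unify Bool ~ Bool
  unify Bool ~ Bool
  unify Bool ~ Bool
  unify Bool ~ Bool
\z._ : d -> Bool
let w : Int
u : e
let v : e
\q._ : g -> Bool
\p._ : f -> g -> Bool
  unify f -> g -> Bool ~ Bool -> h
  unify f ~ Bool
  unify g -> Bool ~ h
_ _ : g -> Bool
\u._ : e -> g -> Bool
r : i
\r._ : i -> i
  unify e -> g -> Bool ~ (i -> i) -> j
  unify e ~ i -> i
  unify g -> Bool ~ j
_ _ : g -> Bool
  unify d -> Bool ~ g -> Bool
  unify d ~ g
  unify Bool ~ Bool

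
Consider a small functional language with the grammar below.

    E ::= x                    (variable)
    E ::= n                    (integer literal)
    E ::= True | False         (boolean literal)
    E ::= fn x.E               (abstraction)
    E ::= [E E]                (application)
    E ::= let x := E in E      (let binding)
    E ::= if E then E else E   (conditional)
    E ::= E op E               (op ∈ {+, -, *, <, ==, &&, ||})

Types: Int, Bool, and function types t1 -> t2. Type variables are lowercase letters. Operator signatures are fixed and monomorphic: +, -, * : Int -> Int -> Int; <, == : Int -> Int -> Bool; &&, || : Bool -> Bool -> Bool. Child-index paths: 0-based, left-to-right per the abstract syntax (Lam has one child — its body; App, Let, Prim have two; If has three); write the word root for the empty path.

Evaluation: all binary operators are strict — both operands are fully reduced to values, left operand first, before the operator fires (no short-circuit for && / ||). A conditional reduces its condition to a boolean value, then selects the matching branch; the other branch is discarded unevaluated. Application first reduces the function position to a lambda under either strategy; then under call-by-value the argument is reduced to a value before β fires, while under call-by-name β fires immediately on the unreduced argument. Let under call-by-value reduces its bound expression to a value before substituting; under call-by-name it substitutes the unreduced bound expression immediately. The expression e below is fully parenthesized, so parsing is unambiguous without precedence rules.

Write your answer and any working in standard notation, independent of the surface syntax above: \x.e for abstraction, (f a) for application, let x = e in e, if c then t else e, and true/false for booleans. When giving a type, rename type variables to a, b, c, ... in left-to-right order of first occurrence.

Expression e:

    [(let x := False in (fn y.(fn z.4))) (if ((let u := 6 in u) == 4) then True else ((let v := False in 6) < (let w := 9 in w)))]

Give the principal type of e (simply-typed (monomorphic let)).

Answer: a -> Int

Working:
let x : Bool
\z._ : b -> Int
\y._ : a -> b -> Int
let u : Int
u : Int
  unify Int ~ Int
  unify Int ~ Int
  unify Bool ~ Bool
let v : Bool
  unify Int ~ Int
let w : Int
w : Int
  unify Int ~ Int
  unify Bool ~ Bool
  unify a -> b -> Int ~ Bool -> c
  unify a ~ Bool
  unify b -> Int ~ c
_ _ : b -> Int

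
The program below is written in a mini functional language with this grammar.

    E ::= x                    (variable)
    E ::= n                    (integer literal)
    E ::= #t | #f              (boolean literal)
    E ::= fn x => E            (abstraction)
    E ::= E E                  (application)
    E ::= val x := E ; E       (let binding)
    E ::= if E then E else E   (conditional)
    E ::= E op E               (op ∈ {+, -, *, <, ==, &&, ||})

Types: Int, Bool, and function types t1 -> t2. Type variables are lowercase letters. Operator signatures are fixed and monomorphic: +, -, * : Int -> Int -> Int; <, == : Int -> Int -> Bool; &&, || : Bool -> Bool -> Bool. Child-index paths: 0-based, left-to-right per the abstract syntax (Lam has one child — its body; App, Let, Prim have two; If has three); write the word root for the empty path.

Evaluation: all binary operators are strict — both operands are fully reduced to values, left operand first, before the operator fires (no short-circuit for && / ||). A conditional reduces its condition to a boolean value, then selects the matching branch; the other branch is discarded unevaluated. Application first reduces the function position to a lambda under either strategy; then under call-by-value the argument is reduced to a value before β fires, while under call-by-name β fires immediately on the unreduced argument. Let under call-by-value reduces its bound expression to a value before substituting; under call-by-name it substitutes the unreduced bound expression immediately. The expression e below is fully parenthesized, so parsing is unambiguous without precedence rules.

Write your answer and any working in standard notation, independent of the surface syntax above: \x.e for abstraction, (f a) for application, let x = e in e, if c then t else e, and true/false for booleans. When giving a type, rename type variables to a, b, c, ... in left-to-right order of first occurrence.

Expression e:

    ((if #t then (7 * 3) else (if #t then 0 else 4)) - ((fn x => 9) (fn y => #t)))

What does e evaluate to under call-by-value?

Answer: 12

Derivation:
step 0: ((if true then (7 * 3) else (if true then 0 else 4)) - ((\x.9) (\y.true)))
step 1: [if@0] ((7 * 3) - ((\x.9) (\y.true)))
step 2: [delta@0] (21 - ((\x.9) (\y.true)))
step 3: [beta@1] (21 - 9)
step 4: [delta@root] 12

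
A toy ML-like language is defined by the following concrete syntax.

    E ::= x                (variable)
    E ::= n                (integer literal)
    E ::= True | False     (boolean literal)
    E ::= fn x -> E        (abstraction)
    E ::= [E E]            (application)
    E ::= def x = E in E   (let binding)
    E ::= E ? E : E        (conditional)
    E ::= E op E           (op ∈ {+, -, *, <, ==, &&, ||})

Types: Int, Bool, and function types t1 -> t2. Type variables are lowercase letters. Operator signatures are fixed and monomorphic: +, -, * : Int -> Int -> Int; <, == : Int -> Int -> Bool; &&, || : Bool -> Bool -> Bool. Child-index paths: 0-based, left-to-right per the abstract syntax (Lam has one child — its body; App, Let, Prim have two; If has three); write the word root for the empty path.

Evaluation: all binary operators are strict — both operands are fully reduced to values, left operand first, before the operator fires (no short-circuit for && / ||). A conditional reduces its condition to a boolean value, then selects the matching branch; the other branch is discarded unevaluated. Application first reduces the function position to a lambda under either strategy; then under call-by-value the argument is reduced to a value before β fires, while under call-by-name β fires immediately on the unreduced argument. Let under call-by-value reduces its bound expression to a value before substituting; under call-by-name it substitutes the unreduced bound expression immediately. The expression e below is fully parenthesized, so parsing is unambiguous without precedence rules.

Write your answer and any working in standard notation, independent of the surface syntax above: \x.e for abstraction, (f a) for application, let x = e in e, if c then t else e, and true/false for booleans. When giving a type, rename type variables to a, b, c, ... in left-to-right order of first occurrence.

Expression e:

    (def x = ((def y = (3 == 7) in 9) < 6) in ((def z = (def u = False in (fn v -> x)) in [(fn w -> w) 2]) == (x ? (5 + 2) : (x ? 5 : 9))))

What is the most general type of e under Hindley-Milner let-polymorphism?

Answer: Bool

Derivation:
  unify Int ~ Int
  unify Int ~ Int
let y : Bool
  unify Int ~ Int
  unify Int ~ Int
let x : Bool
let u : Bool
x : Bool
\v._ : a -> Bool
let z : forall. a -> Bool
w : b
\w._ : b -> b
  unify b -> b ~ Int -> c
  unify b ~ Int
  unify Int ~ c
_ _ : Int
  unify Int ~ Int
x : Bool
  unify Bool ~ Bool
  unify Int ~ Int
  unify Int ~ Int
x : Bool
  unify Bool ~ Bool
  unify Int ~ Int
  unify Int ~ Int
  unify Int ~ Int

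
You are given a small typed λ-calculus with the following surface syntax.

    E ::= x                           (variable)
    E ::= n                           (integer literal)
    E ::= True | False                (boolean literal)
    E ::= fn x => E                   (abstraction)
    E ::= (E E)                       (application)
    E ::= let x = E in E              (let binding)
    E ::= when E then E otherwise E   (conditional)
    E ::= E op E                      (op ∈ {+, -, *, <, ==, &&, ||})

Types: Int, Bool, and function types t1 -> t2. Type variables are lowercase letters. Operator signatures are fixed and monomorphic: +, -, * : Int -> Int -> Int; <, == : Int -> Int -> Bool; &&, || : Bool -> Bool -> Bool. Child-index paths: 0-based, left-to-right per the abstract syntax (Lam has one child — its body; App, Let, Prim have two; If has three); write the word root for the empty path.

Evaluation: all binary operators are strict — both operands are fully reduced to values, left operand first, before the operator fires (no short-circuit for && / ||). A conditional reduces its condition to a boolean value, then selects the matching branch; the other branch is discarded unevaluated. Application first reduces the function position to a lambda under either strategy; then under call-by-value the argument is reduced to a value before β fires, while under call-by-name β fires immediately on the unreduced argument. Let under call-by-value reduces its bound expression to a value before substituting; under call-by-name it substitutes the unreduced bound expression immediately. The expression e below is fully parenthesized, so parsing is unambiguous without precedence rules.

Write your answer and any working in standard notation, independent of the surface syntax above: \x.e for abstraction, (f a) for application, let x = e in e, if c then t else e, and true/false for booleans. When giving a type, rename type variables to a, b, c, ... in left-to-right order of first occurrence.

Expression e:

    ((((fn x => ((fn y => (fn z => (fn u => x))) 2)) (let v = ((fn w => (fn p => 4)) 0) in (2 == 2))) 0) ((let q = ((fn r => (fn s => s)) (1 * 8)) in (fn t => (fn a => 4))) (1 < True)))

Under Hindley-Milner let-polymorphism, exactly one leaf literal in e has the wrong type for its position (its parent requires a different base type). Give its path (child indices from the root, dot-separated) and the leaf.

Answer: 1.1.1 : true

Derivation:
x : a
\u._ : d -> a
\z._ : c -> d -> a
\y._ : b -> c -> d -> a
  unify b -> c -> d -> a ~ Int -> e
  unify b ~ Int
  unify c -> d -> a ~ e
_ _ : c -> d -> a
\x._ : a -> c -> d -> a
\p._ : g -> Int
\w._ : f -> g -> Int
  unify f -> g -> Int ~ Int -> h
  unify f ~ Int
  unify g -> Int ~ h
_ _ : g -> Int
let v : forall. g -> Int
  unify Int ~ Int
  unify Int ~ Int
  unify a -> c -> d -> a ~ Bool -> i
  unify a ~ Bool
  unify c -> d -> Bool ~ i
_ _ : c -> d -> Bool
  unify c -> d -> Bool ~ Int -> j
  unify c ~ Int
  unify d -> Bool ~ j
_ _ : d -> Bool
s : l
\s._ : l -> l
\r._ : k -> l -> l
  unify Int ~ Int
  unify Int ~ Int
  unify k -> l -> l ~ Int -> m
  unify k ~ Int
  unify l -> l ~ m
_ _ : l -> l
let q : forall. l -> l
\a._ : o -> Int
\t._ : n -> o -> Int
  unify Int ~ Int
  unify Bool ~ Int
  FAIL: mismatch Bool ~ Int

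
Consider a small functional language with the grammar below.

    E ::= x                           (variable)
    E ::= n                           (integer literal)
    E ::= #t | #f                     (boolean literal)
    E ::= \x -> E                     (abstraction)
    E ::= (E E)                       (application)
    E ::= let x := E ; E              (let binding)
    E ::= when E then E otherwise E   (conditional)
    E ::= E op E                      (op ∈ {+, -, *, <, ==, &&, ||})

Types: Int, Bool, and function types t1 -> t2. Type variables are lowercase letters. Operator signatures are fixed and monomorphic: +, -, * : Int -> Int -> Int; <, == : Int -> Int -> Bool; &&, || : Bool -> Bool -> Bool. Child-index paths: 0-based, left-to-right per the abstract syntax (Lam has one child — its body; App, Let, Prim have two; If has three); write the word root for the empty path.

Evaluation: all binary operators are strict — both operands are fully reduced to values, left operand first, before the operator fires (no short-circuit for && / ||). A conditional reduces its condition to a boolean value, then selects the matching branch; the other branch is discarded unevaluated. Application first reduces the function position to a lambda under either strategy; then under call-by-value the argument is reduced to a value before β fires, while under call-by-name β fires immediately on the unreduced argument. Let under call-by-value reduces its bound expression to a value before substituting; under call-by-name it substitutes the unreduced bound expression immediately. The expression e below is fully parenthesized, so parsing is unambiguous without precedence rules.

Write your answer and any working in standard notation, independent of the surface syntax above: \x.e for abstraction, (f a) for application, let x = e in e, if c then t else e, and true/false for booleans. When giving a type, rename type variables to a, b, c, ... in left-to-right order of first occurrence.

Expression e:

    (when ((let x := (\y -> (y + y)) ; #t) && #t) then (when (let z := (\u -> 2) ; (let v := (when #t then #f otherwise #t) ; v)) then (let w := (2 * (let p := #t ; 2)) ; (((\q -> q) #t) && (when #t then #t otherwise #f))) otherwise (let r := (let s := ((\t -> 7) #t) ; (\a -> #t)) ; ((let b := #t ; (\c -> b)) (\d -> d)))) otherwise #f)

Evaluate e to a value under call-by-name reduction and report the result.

Answer: true

Working:
step 0: (if ((let x = (\y.(y + y)) in true) && true) then (if (let z = (\u.2) in (let v = (if true then false else true) in v)) then (let w = (2 * (let p = true in 2)) in (((\q.q) true) && (if true then true else false))) else (let r = (let s = ((\t.7) true) in (\a.true)) in ((let b = true in (\c.b)) (\d.d)))) else false)
step 1: [let@0.0] (if (true && true) then (if (let z = (\u.2) in (let v = (if true then false else true) in v)) then (let w = (2 * (let p = true in 2)) in (((\q.q) true) && (if true then true else false))) else (let r = (let s = ((\t.7) true) in (\a.true)) in ((let b = true in (\c.b)) (\d.d)))) else false)
step 2: [delta@0] (if true then (if (let z = (\u.2) in (let v = (if true then false else true) in v)) then (let w = (2 * (let p = true in 2)) in (((\q.q) true) && (if true then true else false))) else (let r = (let s = ((\t.7) true) in (\a.true)) in ((let b = true in (\c.b)) (\d.d)))) else false)
step 3: [if@root] (if (let z = (\u.2) in (let v = (if true then false else true) in v)) then (let w = (2 * (let p = true in 2)) in (((\q.q) true) && (if true then true else false))) else (let r = (let s = ((\t.7) true) in (\a.true)) in ((let b = true in (\c.b)) (\d.d))))
step 4: [let@0] (if (let v = (if true then false else true) in v) then (let w = (2 * (let p = true in 2)) in (((\q.q) true) && (if true then true else false))) else (let r = (let s = ((\t.7) true) in (\a.true)) in ((let b = true in (\c.b)) (\d.d))))
step 5: [let@0] (if (if true then false else true) then (let w = (2 * (let p = true in 2)) in (((\q.q) true) && (if true then true else false))) else (let r = (let s = ((\t.7) true) in (\a.true)) in ((let b = true in (\c.b)) (\d.d))))
step 6: [if@0] (if false then (let w = (2 * (let p = true in 2)) in (((\q.q) true) && (if true then true else false))) else (let r = (let s = ((\t.7) true) in (\a.true)) in ((let b = true in (\c.b)) (\d.d))))
step 7: [if@root] (let r = (let s = ((\t.7) true) in (\a.true)) in ((let b = true in (\c.b)) (\d.d)))
step 8: [let@root] ((let b = true in (\c.b)) (\d.d))
step 9: [let@0] ((\c.true) (\d.d))
step 10: [beta@root] true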